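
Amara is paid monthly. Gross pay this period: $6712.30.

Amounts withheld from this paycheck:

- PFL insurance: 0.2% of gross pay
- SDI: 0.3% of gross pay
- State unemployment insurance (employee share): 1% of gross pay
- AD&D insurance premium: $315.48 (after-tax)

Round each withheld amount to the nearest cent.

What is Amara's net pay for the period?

$6296.14

PFL insurance: $6712.30 × 0.002 = $13.42
State unemployment insurance (employee share): $6712.30 × 0.01 = $67.12
SDI: $6712.30 × 0.003 = $20.14
AD&D insurance premium: $315.48
Total deductions = $13.42 + $67.12 + $20.14 + $315.48 = $416.16
Net pay = $6712.30 − $416.16 = $6296.14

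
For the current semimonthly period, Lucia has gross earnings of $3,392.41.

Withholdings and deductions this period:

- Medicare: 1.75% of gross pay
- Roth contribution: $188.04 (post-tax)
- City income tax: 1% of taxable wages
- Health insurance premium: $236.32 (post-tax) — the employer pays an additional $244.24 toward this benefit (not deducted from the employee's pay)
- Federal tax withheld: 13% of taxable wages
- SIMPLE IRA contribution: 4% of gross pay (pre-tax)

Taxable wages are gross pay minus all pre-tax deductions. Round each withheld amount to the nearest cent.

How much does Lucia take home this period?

SIMPLE IRA contribution: $3,392.41 × 0.04 = $135.70
Taxable wages = $3,392.41 − $135.70 = $3,256.71
Federal tax withheld: $3,256.71 × 0.13 = $423.37
City income tax: $3,256.71 × 0.01 = $32.57
Medicare: $3,392.41 × 0.0175 = $59.37
Roth contribution: $188.04
Health insurance premium: $236.32
(Employer's $244.24 toward health insurance premium is not withheld from the employee.)
Total deductions = $135.70 + $423.37 + $32.57 + $59.37 + $188.04 + $236.32 = $1,075.37
Net pay = $3,392.41 − $1,075.37 = $2,317.04

$2,317.04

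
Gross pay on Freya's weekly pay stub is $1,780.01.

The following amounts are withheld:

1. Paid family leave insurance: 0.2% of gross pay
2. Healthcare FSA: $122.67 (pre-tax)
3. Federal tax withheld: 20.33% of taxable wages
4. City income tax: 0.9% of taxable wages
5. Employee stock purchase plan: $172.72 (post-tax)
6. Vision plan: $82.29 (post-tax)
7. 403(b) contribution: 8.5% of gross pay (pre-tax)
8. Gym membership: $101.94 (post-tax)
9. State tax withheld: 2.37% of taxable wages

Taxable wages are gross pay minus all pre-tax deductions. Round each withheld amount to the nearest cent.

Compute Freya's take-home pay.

$790.11

Healthcare FSA: $122.67
403(b) contribution: $1,780.01 × 0.085 = $151.30
Pre-tax total = $122.67 + $151.30 = $273.97
Taxable wages = $1,780.01 − $273.97 = $1,506.04
Federal tax withheld: $1,506.04 × 0.2033 = $306.18
City income tax: $1,506.04 × 0.009 = $13.55
State tax withheld: $1,506.04 × 0.0237 = $35.69
Paid family leave insurance: $1,780.01 × 0.002 = $3.56
Employee stock purchase plan: $172.72
Gym membership: $101.94
Vision plan: $82.29
Total deductions = $122.67 + $151.30 + $306.18 + $13.55 + $35.69 + $3.56 + $172.72 + $101.94 + $82.29 = $989.90
Net pay = $1,780.01 − $989.90 = $790.11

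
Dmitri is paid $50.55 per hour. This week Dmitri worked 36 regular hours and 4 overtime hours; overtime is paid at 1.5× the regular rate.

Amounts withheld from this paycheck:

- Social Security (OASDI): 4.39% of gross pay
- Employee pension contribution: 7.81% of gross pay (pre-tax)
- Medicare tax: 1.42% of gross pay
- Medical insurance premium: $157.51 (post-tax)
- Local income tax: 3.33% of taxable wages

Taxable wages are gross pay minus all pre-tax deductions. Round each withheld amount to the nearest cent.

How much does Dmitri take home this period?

Regular pay: 36 × $50.55 = $1,819.80
Overtime pay: 4 × $50.55 × 1.5 = $303.30
Gross pay = $1,819.80 + $303.30 = $2,123.10
Employee pension contribution: $2,123.10 × 0.0781 = $165.81
Taxable wages = $2,123.10 − $165.81 = $1,957.29
Local income tax: $1,957.29 × 0.0333 = $65.18
Social Security (OASDI): $2,123.10 × 0.0439 = $93.20
Medicare tax: $2,123.10 × 0.0142 = $30.15
Medical insurance premium: $157.51
Total deductions = $165.81 + $65.18 + $93.20 + $30.15 + $157.51 = $511.85
Net pay = $2,123.10 − $511.85 = $1,611.25

$1,611.25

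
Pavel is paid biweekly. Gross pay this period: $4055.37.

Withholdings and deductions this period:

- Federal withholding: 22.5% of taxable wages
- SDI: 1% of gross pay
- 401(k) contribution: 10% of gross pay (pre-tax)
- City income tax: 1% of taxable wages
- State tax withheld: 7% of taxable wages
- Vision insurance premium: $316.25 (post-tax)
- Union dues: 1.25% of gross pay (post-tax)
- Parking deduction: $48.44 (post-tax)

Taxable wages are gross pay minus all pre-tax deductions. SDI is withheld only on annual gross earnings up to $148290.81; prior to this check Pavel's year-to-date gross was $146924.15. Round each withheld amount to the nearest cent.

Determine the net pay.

$2107.58

401(k) contribution: $4055.37 × 0.1 = $405.54
Taxable wages = $4055.37 − $405.54 = $3649.83
Federal withholding: $3649.83 × 0.225 = $821.21
City income tax: $3649.83 × 0.01 = $36.50
State tax withheld: $3649.83 × 0.07 = $255.49
SDI: only $148290.81 − $146924.15 = $1366.66 of this check is subject → $1366.66 × 0.01 = $13.67
Vision insurance premium: $316.25
Parking deduction: $48.44
Union dues: $4055.37 × 0.0125 = $50.69
Total deductions = $405.54 + $821.21 + $36.50 + $255.49 + $13.67 + $316.25 + $48.44 + $50.69 = $1947.79
Net pay = $4055.37 − $1947.79 = $2107.58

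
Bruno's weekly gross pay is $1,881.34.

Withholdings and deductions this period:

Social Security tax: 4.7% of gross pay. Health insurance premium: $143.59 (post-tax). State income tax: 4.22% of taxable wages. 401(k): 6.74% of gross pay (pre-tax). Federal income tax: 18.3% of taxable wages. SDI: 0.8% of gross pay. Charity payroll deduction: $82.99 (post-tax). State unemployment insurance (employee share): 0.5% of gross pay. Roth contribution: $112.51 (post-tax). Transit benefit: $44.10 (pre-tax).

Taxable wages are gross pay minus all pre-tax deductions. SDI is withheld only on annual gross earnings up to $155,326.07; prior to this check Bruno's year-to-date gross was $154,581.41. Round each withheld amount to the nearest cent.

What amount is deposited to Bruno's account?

$882.37

401(k): $1,881.34 × 0.0674 = $126.80
Transit benefit: $44.10
Pre-tax total = $126.80 + $44.10 = $170.90
Taxable wages = $1,881.34 − $170.90 = $1,710.44
Federal income tax: $1,710.44 × 0.183 = $313.01
State income tax: $1,710.44 × 0.0422 = $72.18
SDI: only $155,326.07 − $154,581.41 = $744.66 of this check is subject → $744.66 × 0.008 = $5.96
Social Security tax: $1,881.34 × 0.047 = $88.42
State unemployment insurance (employee share): $1,881.34 × 0.005 = $9.41
Charity payroll deduction: $82.99
Health insurance premium: $143.59
Roth contribution: $112.51
Total deductions = $126.80 + $44.10 + $313.01 + $72.18 + $5.96 + $88.42 + $9.41 + $82.99 + $143.59 + $112.51 = $998.97
Net pay = $1,881.34 − $998.97 = $882.37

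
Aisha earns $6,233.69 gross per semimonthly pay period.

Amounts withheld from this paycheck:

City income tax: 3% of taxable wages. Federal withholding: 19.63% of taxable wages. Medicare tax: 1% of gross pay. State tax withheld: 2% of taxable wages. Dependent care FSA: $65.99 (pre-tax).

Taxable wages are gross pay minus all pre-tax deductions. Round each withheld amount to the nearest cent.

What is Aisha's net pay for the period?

$4,586.26

Dependent care FSA: $65.99
Taxable wages = $6,233.69 − $65.99 = $6,167.70
Federal withholding: $6,167.70 × 0.1963 = $1,210.72
State tax withheld: $6,167.70 × 0.02 = $123.35
City income tax: $6,167.70 × 0.03 = $185.03
Medicare tax: $6,233.69 × 0.01 = $62.34
Total deductions = $65.99 + $1,210.72 + $123.35 + $185.03 + $62.34 = $1,647.43
Net pay = $6,233.69 − $1,647.43 = $4,586.26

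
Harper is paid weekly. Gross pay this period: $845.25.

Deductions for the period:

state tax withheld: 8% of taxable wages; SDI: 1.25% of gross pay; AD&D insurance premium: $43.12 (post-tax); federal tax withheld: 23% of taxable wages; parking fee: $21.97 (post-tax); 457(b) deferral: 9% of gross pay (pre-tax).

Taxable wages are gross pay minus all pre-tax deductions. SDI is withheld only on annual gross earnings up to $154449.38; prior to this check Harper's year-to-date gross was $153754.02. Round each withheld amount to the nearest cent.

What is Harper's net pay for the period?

457(b) deferral: $845.25 × 0.09 = $76.07
Taxable wages = $845.25 − $76.07 = $769.18
Federal tax withheld: $769.18 × 0.23 = $176.91
State tax withheld: $769.18 × 0.08 = $61.53
SDI: only $154449.38 − $153754.02 = $695.36 of this check is subject → $695.36 × 0.0125 = $8.69
Parking fee: $21.97
AD&D insurance premium: $43.12
Total deductions = $76.07 + $176.91 + $61.53 + $8.69 + $21.97 + $43.12 = $388.29
Net pay = $845.25 − $388.29 = $456.96

$456.96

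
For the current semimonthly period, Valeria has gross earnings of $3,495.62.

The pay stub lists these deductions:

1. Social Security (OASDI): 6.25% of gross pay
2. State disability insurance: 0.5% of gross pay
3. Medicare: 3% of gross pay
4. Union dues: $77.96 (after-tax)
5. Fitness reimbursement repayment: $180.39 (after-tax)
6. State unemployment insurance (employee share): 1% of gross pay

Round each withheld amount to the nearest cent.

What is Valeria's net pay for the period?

Social Security (OASDI): $3,495.62 × 0.0625 = $218.48
Medicare: $3,495.62 × 0.03 = $104.87
State unemployment insurance (employee share): $3,495.62 × 0.01 = $34.96
State disability insurance: $3,495.62 × 0.005 = $17.48
Union dues: $77.96
Fitness reimbursement repayment: $180.39
Total deductions = $218.48 + $104.87 + $34.96 + $17.48 + $77.96 + $180.39 = $634.14
Net pay = $3,495.62 − $634.14 = $2,861.48

$2,861.48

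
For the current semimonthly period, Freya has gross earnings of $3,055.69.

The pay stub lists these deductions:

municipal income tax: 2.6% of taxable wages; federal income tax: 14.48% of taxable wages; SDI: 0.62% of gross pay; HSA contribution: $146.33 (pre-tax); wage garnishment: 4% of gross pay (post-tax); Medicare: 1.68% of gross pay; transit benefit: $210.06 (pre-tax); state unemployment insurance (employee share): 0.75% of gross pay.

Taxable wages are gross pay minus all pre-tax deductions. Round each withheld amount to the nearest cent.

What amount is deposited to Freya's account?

$2,022.82

HSA contribution: $146.33
Transit benefit: $210.06
Pre-tax total = $146.33 + $210.06 = $356.39
Taxable wages = $3,055.69 − $356.39 = $2,699.30
Federal income tax: $2,699.30 × 0.1448 = $390.86
Municipal income tax: $2,699.30 × 0.026 = $70.18
Medicare: $3,055.69 × 0.0168 = $51.34
State unemployment insurance (employee share): $3,055.69 × 0.0075 = $22.92
SDI: $3,055.69 × 0.0062 = $18.95
Wage garnishment: $3,055.69 × 0.04 = $122.23
Total deductions = $146.33 + $210.06 + $390.86 + $70.18 + $51.34 + $22.92 + $18.95 + $122.23 = $1,032.87
Net pay = $3,055.69 − $1,032.87 = $2,022.82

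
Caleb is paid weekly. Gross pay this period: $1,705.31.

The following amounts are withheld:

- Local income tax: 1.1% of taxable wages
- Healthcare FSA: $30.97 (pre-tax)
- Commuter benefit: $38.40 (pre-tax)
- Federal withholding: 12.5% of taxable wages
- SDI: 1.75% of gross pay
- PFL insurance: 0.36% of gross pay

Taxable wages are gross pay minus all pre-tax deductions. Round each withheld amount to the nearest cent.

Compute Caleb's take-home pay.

$1,377.47

Commuter benefit: $38.40
Healthcare FSA: $30.97
Pre-tax total = $38.40 + $30.97 = $69.37
Taxable wages = $1,705.31 − $69.37 = $1,635.94
Local income tax: $1,635.94 × 0.011 = $18.00
Federal withholding: $1,635.94 × 0.125 = $204.49
PFL insurance: $1,705.31 × 0.0036 = $6.14
SDI: $1,705.31 × 0.0175 = $29.84
Total deductions = $38.40 + $30.97 + $18.00 + $204.49 + $6.14 + $29.84 = $327.84
Net pay = $1,705.31 − $327.84 = $1,377.47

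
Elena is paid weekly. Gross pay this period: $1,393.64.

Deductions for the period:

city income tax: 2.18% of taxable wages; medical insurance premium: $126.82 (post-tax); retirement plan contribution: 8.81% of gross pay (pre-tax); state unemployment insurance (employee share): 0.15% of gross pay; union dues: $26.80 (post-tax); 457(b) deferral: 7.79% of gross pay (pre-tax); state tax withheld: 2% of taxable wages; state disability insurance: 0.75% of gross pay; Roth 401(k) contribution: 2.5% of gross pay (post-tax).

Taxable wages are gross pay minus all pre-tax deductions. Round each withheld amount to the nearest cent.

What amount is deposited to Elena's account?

457(b) deferral: $1,393.64 × 0.0779 = $108.56
Retirement plan contribution: $1,393.64 × 0.0881 = $122.78
Pre-tax total = $108.56 + $122.78 = $231.34
Taxable wages = $1,393.64 − $231.34 = $1,162.30
City income tax: $1,162.30 × 0.0218 = $25.34
State tax withheld: $1,162.30 × 0.02 = $23.25
State unemployment insurance (employee share): $1,393.64 × 0.0015 = $2.09
State disability insurance: $1,393.64 × 0.0075 = $10.45
Union dues: $26.80
Roth 401(k) contribution: $1,393.64 × 0.025 = $34.84
Medical insurance premium: $126.82
Total deductions = $108.56 + $122.78 + $25.34 + $23.25 + $2.09 + $10.45 + $26.80 + $34.84 + $126.82 = $480.93
Net pay = $1,393.64 − $480.93 = $912.71

$912.71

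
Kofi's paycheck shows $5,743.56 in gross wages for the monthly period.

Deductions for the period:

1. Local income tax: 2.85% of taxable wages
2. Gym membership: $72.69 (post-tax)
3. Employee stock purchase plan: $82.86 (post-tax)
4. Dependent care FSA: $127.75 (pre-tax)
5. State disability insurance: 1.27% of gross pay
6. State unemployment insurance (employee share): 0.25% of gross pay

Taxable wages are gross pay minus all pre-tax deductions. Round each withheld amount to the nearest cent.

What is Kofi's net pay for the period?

$5,212.91

Dependent care FSA: $127.75
Taxable wages = $5,743.56 − $127.75 = $5,615.81
Local income tax: $5,615.81 × 0.0285 = $160.05
State disability insurance: $5,743.56 × 0.0127 = $72.94
State unemployment insurance (employee share): $5,743.56 × 0.0025 = $14.36
Gym membership: $72.69
Employee stock purchase plan: $82.86
Total deductions = $127.75 + $160.05 + $72.94 + $14.36 + $72.69 + $82.86 = $530.65
Net pay = $5,743.56 − $530.65 = $5,212.91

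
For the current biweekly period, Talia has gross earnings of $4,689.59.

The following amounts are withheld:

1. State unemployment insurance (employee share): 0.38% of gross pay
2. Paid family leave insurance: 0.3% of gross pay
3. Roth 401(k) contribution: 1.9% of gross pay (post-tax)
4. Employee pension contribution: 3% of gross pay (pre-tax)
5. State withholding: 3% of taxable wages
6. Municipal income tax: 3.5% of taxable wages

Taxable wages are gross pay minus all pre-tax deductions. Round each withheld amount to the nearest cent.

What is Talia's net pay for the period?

$4,132.23

Employee pension contribution: $4,689.59 × 0.03 = $140.69
Taxable wages = $4,689.59 − $140.69 = $4,548.90
State withholding: $4,548.90 × 0.03 = $136.47
Municipal income tax: $4,548.90 × 0.035 = $159.21
Paid family leave insurance: $4,689.59 × 0.003 = $14.07
State unemployment insurance (employee share): $4,689.59 × 0.0038 = $17.82
Roth 401(k) contribution: $4,689.59 × 0.019 = $89.10
Total deductions = $140.69 + $136.47 + $159.21 + $14.07 + $17.82 + $89.10 = $557.36
Net pay = $4,689.59 − $557.36 = $4,132.23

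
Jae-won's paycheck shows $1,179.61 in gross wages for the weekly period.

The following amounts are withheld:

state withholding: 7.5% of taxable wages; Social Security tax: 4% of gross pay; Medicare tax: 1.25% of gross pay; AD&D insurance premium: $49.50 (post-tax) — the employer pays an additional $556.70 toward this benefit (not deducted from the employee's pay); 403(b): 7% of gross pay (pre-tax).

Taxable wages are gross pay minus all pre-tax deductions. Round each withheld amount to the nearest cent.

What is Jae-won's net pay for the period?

403(b): $1,179.61 × 0.07 = $82.57
Taxable wages = $1,179.61 − $82.57 = $1,097.04
State withholding: $1,097.04 × 0.075 = $82.28
Medicare tax: $1,179.61 × 0.0125 = $14.75
Social Security tax: $1,179.61 × 0.04 = $47.18
AD&D insurance premium: $49.50
(Employer's $556.70 toward AD&D insurance premium is not withheld from the employee.)
Total deductions = $82.57 + $82.28 + $14.75 + $47.18 + $49.50 = $276.28
Net pay = $1,179.61 − $276.28 = $903.33

$903.33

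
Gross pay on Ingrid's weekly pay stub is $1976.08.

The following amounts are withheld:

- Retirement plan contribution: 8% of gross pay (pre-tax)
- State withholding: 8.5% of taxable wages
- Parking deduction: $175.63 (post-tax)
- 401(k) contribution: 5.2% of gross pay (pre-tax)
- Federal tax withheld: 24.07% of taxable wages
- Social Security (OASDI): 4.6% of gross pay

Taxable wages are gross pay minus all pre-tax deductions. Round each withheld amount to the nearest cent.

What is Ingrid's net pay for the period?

Retirement plan contribution: $1976.08 × 0.08 = $158.09
401(k) contribution: $1976.08 × 0.052 = $102.76
Pre-tax total = $158.09 + $102.76 = $260.85
Taxable wages = $1976.08 − $260.85 = $1715.23
State withholding: $1715.23 × 0.085 = $145.79
Federal tax withheld: $1715.23 × 0.2407 = $412.86
Social Security (OASDI): $1976.08 × 0.046 = $90.90
Parking deduction: $175.63
Total deductions = $158.09 + $102.76 + $145.79 + $412.86 + $90.90 + $175.63 = $1086.03
Net pay = $1976.08 − $1086.03 = $890.05

$890.05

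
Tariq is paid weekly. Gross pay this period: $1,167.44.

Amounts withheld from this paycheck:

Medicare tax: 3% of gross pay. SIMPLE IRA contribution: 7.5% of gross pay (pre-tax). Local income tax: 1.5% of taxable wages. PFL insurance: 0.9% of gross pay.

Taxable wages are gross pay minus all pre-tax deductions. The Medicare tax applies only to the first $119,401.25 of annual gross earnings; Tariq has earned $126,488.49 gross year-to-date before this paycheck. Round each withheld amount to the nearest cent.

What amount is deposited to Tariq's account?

$1,053.17

SIMPLE IRA contribution: $1,167.44 × 0.075 = $87.56
Taxable wages = $1,167.44 − $87.56 = $1,079.88
Local income tax: $1,079.88 × 0.015 = $16.20
Medicare tax: annual cap $119,401.25 already reached (YTD $126,488.49), so $0.00
PFL insurance: $1,167.44 × 0.009 = $10.51
Total deductions = $87.56 + $16.20 + $0.00 + $10.51 = $114.27
Net pay = $1,167.44 − $114.27 = $1,053.17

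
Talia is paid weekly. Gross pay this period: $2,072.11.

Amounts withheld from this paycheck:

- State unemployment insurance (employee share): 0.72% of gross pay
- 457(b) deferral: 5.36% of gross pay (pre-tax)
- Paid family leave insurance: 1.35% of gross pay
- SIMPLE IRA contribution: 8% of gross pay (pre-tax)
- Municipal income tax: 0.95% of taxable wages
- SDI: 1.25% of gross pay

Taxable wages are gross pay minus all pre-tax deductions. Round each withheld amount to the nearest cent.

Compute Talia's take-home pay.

$1,709.42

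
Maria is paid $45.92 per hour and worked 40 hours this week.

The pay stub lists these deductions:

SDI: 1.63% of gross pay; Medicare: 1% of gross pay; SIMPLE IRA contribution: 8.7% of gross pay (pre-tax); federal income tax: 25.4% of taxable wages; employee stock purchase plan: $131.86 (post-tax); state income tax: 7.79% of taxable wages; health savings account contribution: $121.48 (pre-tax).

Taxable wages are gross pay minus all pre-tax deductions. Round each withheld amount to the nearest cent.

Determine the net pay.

$859.07

Gross pay: 40 × $45.92 = $1,836.80
SIMPLE IRA contribution: $1,836.80 × 0.087 = $159.80
Health savings account contribution: $121.48
Pre-tax total = $159.80 + $121.48 = $281.28
Taxable wages = $1,836.80 − $281.28 = $1,555.52
State income tax: $1,555.52 × 0.0779 = $121.18
Federal income tax: $1,555.52 × 0.254 = $395.10
SDI: $1,836.80 × 0.0163 = $29.94
Medicare: $1,836.80 × 0.01 = $18.37
Employee stock purchase plan: $131.86
Total deductions = $159.80 + $121.48 + $121.18 + $395.10 + $29.94 + $18.37 + $131.86 = $977.73
Net pay = $1,836.80 − $977.73 = $859.07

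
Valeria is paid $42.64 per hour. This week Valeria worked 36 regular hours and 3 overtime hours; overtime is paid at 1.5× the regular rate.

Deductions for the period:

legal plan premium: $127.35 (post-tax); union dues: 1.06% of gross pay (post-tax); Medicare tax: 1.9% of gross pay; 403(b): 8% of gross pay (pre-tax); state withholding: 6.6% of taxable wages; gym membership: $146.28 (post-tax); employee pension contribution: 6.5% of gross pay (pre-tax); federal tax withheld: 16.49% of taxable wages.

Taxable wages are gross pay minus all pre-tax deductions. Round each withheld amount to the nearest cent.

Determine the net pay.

$810.84

Regular pay: 36 × $42.64 = $1,535.04
Overtime pay: 3 × $42.64 × 1.5 = $191.88
Gross pay = $1,535.04 + $191.88 = $1,726.92
Employee pension contribution: $1,726.92 × 0.065 = $112.25
403(b): $1,726.92 × 0.08 = $138.15
Pre-tax total = $112.25 + $138.15 = $250.40
Taxable wages = $1,726.92 − $250.40 = $1,476.52
State withholding: $1,476.52 × 0.066 = $97.45
Federal tax withheld: $1,476.52 × 0.1649 = $243.48
Medicare tax: $1,726.92 × 0.019 = $32.81
Legal plan premium: $127.35
Union dues: $1,726.92 × 0.0106 = $18.31
Gym membership: $146.28
Total deductions = $112.25 + $138.15 + $97.45 + $243.48 + $32.81 + $127.35 + $18.31 + $146.28 = $916.08
Net pay = $1,726.92 − $916.08 = $810.84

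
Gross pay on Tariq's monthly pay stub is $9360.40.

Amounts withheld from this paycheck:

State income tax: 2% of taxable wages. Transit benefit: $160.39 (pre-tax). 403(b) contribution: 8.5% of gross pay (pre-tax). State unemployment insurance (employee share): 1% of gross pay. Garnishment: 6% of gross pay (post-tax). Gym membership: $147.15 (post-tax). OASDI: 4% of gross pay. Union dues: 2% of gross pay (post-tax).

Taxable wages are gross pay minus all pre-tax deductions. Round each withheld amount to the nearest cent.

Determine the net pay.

$6872.29

403(b) contribution: $9360.40 × 0.085 = $795.63
Transit benefit: $160.39
Pre-tax total = $795.63 + $160.39 = $956.02
Taxable wages = $9360.40 − $956.02 = $8404.38
State income tax: $8404.38 × 0.02 = $168.09
State unemployment insurance (employee share): $9360.40 × 0.01 = $93.60
OASDI: $9360.40 × 0.04 = $374.42
Union dues: $9360.40 × 0.02 = $187.21
Gym membership: $147.15
Garnishment: $9360.40 × 0.06 = $561.62
Total deductions = $795.63 + $160.39 + $168.09 + $93.60 + $374.42 + $187.21 + $147.15 + $561.62 = $2488.11
Net pay = $9360.40 − $2488.11 = $6872.29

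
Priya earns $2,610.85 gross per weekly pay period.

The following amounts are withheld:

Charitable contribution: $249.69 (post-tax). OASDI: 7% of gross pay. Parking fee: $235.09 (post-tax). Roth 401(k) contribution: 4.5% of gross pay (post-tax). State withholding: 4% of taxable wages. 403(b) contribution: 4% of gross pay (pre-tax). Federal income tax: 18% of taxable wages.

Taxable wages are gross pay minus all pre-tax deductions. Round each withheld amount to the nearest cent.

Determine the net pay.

403(b) contribution: $2,610.85 × 0.04 = $104.43
Taxable wages = $2,610.85 − $104.43 = $2,506.42
State withholding: $2,506.42 × 0.04 = $100.26
Federal income tax: $2,506.42 × 0.18 = $451.16
OASDI: $2,610.85 × 0.07 = $182.76
Roth 401(k) contribution: $2,610.85 × 0.045 = $117.49
Charitable contribution: $249.69
Parking fee: $235.09
Total deductions = $104.43 + $100.26 + $451.16 + $182.76 + $117.49 + $249.69 + $235.09 = $1,440.88
Net pay = $2,610.85 − $1,440.88 = $1,169.97

$1,169.97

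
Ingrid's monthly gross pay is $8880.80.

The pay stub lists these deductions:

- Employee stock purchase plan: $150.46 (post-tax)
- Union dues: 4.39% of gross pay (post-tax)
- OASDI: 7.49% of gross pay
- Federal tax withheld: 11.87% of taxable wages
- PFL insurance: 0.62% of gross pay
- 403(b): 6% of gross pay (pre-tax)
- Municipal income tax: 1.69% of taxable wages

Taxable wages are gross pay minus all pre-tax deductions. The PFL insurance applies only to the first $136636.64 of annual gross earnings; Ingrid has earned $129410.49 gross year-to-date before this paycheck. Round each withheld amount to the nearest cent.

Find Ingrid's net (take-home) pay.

$5965.67

403(b): $8880.80 × 0.06 = $532.85
Taxable wages = $8880.80 − $532.85 = $8347.95
Federal tax withheld: $8347.95 × 0.1187 = $990.90
Municipal income tax: $8347.95 × 0.0169 = $141.08
OASDI: $8880.80 × 0.0749 = $665.17
PFL insurance: only $136636.64 − $129410.49 = $7226.15 of this check is subject → $7226.15 × 0.0062 = $44.80
Union dues: $8880.80 × 0.0439 = $389.87
Employee stock purchase plan: $150.46
Total deductions = $532.85 + $990.90 + $141.08 + $665.17 + $44.80 + $389.87 + $150.46 = $2915.13
Net pay = $8880.80 − $2915.13 = $5965.67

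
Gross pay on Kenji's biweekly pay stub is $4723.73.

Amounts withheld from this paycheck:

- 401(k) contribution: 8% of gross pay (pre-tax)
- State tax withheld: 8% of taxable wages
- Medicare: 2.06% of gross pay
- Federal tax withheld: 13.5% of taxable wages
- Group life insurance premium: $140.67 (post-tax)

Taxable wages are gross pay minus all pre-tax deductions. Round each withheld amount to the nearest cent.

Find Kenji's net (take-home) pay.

401(k) contribution: $4723.73 × 0.08 = $377.90
Taxable wages = $4723.73 − $377.90 = $4345.83
State tax withheld: $4345.83 × 0.08 = $347.67
Federal tax withheld: $4345.83 × 0.135 = $586.69
Medicare: $4723.73 × 0.0206 = $97.31
Group life insurance premium: $140.67
Total deductions = $377.90 + $347.67 + $586.69 + $97.31 + $140.67 = $1550.24
Net pay = $4723.73 − $1550.24 = $3173.49

$3173.49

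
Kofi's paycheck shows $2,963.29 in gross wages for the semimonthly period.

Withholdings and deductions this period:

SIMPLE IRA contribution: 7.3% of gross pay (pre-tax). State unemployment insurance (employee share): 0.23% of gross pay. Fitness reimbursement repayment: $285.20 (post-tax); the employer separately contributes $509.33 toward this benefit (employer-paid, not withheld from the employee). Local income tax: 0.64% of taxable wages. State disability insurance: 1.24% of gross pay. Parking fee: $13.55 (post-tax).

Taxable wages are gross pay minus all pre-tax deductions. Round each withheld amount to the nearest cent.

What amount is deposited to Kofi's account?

SIMPLE IRA contribution: $2,963.29 × 0.073 = $216.32
Taxable wages = $2,963.29 − $216.32 = $2,746.97
Local income tax: $2,746.97 × 0.0064 = $17.58
State disability insurance: $2,963.29 × 0.0124 = $36.74
State unemployment insurance (employee share): $2,963.29 × 0.0023 = $6.82
Fitness reimbursement repayment: $285.20
Parking fee: $13.55
(Employer's $509.33 toward fitness reimbursement repayment is not withheld from the employee.)
Total deductions = $216.32 + $17.58 + $36.74 + $6.82 + $285.20 + $13.55 = $576.21
Net pay = $2,963.29 − $576.21 = $2,387.08

$2,387.08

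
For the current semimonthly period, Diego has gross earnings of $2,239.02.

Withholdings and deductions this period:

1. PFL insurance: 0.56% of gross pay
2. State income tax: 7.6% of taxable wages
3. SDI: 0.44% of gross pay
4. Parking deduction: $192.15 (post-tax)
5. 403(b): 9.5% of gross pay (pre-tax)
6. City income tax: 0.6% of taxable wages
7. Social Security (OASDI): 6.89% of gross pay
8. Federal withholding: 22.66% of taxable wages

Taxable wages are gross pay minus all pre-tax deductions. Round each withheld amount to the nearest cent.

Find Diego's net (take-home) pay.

403(b): $2,239.02 × 0.095 = $212.71
Taxable wages = $2,239.02 − $212.71 = $2,026.31
State income tax: $2,026.31 × 0.076 = $154.00
Federal withholding: $2,026.31 × 0.2266 = $459.16
City income tax: $2,026.31 × 0.006 = $12.16
PFL insurance: $2,239.02 × 0.0056 = $12.54
Social Security (OASDI): $2,239.02 × 0.0689 = $154.27
SDI: $2,239.02 × 0.0044 = $9.85
Parking deduction: $192.15
Total deductions = $212.71 + $154.00 + $459.16 + $12.16 + $12.54 + $154.27 + $9.85 + $192.15 = $1,206.84
Net pay = $2,239.02 − $1,206.84 = $1,032.18

$1,032.18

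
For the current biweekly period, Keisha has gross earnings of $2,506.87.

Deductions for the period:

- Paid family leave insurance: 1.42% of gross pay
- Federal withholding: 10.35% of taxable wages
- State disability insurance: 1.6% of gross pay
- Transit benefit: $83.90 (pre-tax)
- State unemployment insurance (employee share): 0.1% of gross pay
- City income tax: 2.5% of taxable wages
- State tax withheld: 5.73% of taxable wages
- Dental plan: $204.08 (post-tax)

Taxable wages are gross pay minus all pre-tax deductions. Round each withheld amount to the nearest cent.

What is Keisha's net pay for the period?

Transit benefit: $83.90
Taxable wages = $2,506.87 − $83.90 = $2,422.97
State tax withheld: $2,422.97 × 0.0573 = $138.84
City income tax: $2,422.97 × 0.025 = $60.57
Federal withholding: $2,422.97 × 0.1035 = $250.78
State unemployment insurance (employee share): $2,506.87 × 0.001 = $2.51
State disability insurance: $2,506.87 × 0.016 = $40.11
Paid family leave insurance: $2,506.87 × 0.0142 = $35.60
Dental plan: $204.08
Total deductions = $83.90 + $138.84 + $60.57 + $250.78 + $2.51 + $40.11 + $35.60 + $204.08 = $816.39
Net pay = $2,506.87 − $816.39 = $1,690.48

$1,690.48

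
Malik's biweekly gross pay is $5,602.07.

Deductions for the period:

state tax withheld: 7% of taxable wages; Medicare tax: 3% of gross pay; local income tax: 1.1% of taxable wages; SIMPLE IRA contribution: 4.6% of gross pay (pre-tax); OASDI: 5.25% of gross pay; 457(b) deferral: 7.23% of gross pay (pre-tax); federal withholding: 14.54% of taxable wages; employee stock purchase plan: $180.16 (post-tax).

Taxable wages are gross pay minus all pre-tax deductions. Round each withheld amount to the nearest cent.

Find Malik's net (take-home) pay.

$3,178.75

SIMPLE IRA contribution: $5,602.07 × 0.046 = $257.70
457(b) deferral: $5,602.07 × 0.0723 = $405.03
Pre-tax total = $257.70 + $405.03 = $662.73
Taxable wages = $5,602.07 − $662.73 = $4,939.34
State tax withheld: $4,939.34 × 0.07 = $345.75
Federal withholding: $4,939.34 × 0.1454 = $718.18
Local income tax: $4,939.34 × 0.011 = $54.33
Medicare tax: $5,602.07 × 0.03 = $168.06
OASDI: $5,602.07 × 0.0525 = $294.11
Employee stock purchase plan: $180.16
Total deductions = $257.70 + $405.03 + $345.75 + $718.18 + $54.33 + $168.06 + $294.11 + $180.16 = $2,423.32
Net pay = $5,602.07 − $2,423.32 = $3,178.75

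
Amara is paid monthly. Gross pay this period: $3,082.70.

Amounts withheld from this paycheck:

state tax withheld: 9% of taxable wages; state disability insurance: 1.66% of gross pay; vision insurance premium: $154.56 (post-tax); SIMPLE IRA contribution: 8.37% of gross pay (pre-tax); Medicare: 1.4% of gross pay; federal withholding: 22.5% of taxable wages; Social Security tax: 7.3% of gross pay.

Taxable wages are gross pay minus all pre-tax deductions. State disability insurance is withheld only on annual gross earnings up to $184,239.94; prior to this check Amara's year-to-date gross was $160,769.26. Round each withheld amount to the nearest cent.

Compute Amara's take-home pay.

SIMPLE IRA contribution: $3,082.70 × 0.0837 = $258.02
Taxable wages = $3,082.70 − $258.02 = $2,824.68
State tax withheld: $2,824.68 × 0.09 = $254.22
Federal withholding: $2,824.68 × 0.225 = $635.55
State disability insurance: cap not yet reached, full $3,082.70 is subject → $3,082.70 × 0.0166 = $51.17
Social Security tax: $3,082.70 × 0.073 = $225.04
Medicare: $3,082.70 × 0.014 = $43.16
Vision insurance premium: $154.56
Total deductions = $258.02 + $254.22 + $635.55 + $51.17 + $225.04 + $43.16 + $154.56 = $1,621.72
Net pay = $3,082.70 − $1,621.72 = $1,460.98

$1,460.98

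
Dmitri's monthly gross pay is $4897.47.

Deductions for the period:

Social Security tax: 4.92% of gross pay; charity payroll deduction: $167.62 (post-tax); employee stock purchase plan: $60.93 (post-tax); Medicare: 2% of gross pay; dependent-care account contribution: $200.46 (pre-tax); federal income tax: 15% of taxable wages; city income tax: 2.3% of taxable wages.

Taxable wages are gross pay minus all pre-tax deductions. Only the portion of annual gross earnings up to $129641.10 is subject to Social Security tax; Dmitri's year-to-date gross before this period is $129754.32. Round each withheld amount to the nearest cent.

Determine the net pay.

$3557.93

Dependent-care account contribution: $200.46
Taxable wages = $4897.47 − $200.46 = $4697.01
City income tax: $4697.01 × 0.023 = $108.03
Federal income tax: $4697.01 × 0.15 = $704.55
Medicare: $4897.47 × 0.02 = $97.95
Social Security tax: annual cap $129641.10 already reached (YTD $129754.32), so $0.00
Charity payroll deduction: $167.62
Employee stock purchase plan: $60.93
Total deductions = $200.46 + $108.03 + $704.55 + $97.95 + $0.00 + $167.62 + $60.93 = $1339.54
Net pay = $4897.47 − $1339.54 = $3557.93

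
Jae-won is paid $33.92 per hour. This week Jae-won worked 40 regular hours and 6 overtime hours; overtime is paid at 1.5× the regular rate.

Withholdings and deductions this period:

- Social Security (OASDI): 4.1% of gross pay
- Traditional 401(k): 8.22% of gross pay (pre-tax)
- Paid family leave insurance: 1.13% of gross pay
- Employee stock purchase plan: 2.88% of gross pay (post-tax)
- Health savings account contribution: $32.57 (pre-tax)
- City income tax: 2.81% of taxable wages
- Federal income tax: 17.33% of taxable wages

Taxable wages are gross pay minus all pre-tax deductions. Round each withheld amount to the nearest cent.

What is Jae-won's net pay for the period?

Regular pay: 40 × $33.92 = $1356.80
Overtime pay: 6 × $33.92 × 1.5 = $305.28
Gross pay = $1356.80 + $305.28 = $1662.08
Traditional 401(k): $1662.08 × 0.0822 = $136.62
Health savings account contribution: $32.57
Pre-tax total = $136.62 + $32.57 = $169.19
Taxable wages = $1662.08 − $169.19 = $1492.89
Federal income tax: $1492.89 × 0.1733 = $258.72
City income tax: $1492.89 × 0.0281 = $41.95
Paid family leave insurance: $1662.08 × 0.0113 = $18.78
Social Security (OASDI): $1662.08 × 0.041 = $68.15
Employee stock purchase plan: $1662.08 × 0.0288 = $47.87
Total deductions = $136.62 + $32.57 + $258.72 + $41.95 + $18.78 + $68.15 + $47.87 = $604.66
Net pay = $1662.08 − $604.66 = $1057.42

$1057.42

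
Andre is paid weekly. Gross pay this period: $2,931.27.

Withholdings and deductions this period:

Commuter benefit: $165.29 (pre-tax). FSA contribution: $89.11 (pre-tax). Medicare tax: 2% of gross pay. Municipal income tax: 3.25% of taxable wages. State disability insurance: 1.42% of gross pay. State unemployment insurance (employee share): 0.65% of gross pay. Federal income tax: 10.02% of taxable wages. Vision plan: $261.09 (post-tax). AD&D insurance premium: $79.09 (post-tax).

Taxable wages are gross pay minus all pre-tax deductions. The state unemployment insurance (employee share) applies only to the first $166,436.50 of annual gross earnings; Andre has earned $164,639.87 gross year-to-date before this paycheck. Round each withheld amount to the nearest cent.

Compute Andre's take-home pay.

Commuter benefit: $165.29
FSA contribution: $89.11
Pre-tax total = $165.29 + $89.11 = $254.40
Taxable wages = $2,931.27 − $254.40 = $2,676.87
Federal income tax: $2,676.87 × 0.1002 = $268.22
Municipal income tax: $2,676.87 × 0.0325 = $87.00
State disability insurance: $2,931.27 × 0.0142 = $41.62
Medicare tax: $2,931.27 × 0.02 = $58.63
State unemployment insurance (employee share): only $166,436.50 − $164,639.87 = $1,796.63 of this check is subject → $1,796.63 × 0.0065 = $11.68
Vision plan: $261.09
AD&D insurance premium: $79.09
Total deductions = $165.29 + $89.11 + $268.22 + $87.00 + $41.62 + $58.63 + $11.68 + $261.09 + $79.09 = $1,061.73
Net pay = $2,931.27 − $1,061.73 = $1,869.54

$1,869.54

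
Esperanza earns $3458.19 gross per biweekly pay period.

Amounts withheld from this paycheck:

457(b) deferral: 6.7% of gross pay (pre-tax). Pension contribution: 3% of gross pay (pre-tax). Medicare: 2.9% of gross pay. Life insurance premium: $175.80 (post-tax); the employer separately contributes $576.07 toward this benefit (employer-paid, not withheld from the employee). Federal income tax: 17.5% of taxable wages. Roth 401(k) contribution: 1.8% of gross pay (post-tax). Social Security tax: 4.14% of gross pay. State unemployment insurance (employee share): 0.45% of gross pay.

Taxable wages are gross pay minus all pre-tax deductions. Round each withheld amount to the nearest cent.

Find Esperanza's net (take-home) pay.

Pension contribution: $3458.19 × 0.03 = $103.75
457(b) deferral: $3458.19 × 0.067 = $231.70
Pre-tax total = $103.75 + $231.70 = $335.45
Taxable wages = $3458.19 − $335.45 = $3122.74
Federal income tax: $3122.74 × 0.175 = $546.48
Medicare: $3458.19 × 0.029 = $100.29
Social Security tax: $3458.19 × 0.0414 = $143.17
State unemployment insurance (employee share): $3458.19 × 0.0045 = $15.56
Life insurance premium: $175.80
Roth 401(k) contribution: $3458.19 × 0.018 = $62.25
(Employer's $576.07 toward life insurance premium is not withheld from the employee.)
Total deductions = $103.75 + $231.70 + $546.48 + $100.29 + $143.17 + $15.56 + $175.80 + $62.25 = $1379.00
Net pay = $3458.19 − $1379.00 = $2079.19

$2079.19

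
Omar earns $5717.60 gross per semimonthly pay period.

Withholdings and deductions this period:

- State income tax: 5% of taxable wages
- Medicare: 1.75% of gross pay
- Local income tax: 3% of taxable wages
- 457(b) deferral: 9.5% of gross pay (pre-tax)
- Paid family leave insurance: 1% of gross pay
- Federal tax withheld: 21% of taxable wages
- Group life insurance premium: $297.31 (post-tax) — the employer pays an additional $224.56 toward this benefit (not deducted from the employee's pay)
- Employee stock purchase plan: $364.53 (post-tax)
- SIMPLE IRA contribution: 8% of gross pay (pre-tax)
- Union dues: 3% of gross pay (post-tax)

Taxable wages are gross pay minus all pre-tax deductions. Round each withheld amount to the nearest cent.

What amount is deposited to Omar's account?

SIMPLE IRA contribution: $5717.60 × 0.08 = $457.41
457(b) deferral: $5717.60 × 0.095 = $543.17
Pre-tax total = $457.41 + $543.17 = $1000.58
Taxable wages = $5717.60 − $1000.58 = $4717.02
Federal tax withheld: $4717.02 × 0.21 = $990.57
State income tax: $4717.02 × 0.05 = $235.85
Local income tax: $4717.02 × 0.03 = $141.51
Medicare: $5717.60 × 0.0175 = $100.06
Paid family leave insurance: $5717.60 × 0.01 = $57.18
Group life insurance premium: $297.31
Employee stock purchase plan: $364.53
Union dues: $5717.60 × 0.03 = $171.53
(Employer's $224.56 toward group life insurance premium is not withheld from the employee.)
Total deductions = $457.41 + $543.17 + $990.57 + $235.85 + $141.51 + $100.06 + $57.18 + $297.31 + $364.53 + $171.53 = $3359.12
Net pay = $5717.60 − $3359.12 = $2358.48

$2358.48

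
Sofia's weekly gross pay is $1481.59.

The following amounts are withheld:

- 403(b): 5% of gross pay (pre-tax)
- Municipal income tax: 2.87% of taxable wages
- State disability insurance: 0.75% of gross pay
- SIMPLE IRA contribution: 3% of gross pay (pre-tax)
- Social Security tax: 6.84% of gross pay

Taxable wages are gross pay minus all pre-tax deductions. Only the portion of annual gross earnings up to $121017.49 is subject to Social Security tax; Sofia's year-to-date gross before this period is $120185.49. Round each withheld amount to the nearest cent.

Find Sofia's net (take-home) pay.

$1255.92

403(b): $1481.59 × 0.05 = $74.08
SIMPLE IRA contribution: $1481.59 × 0.03 = $44.45
Pre-tax total = $74.08 + $44.45 = $118.53
Taxable wages = $1481.59 − $118.53 = $1363.06
Municipal income tax: $1363.06 × 0.0287 = $39.12
State disability insurance: $1481.59 × 0.0075 = $11.11
Social Security tax: only $121017.49 − $120185.49 = $832.00 of this check is subject → $832.00 × 0.0684 = $56.91
Total deductions = $74.08 + $44.45 + $39.12 + $11.11 + $56.91 = $225.67
Net pay = $1481.59 − $225.67 = $1255.92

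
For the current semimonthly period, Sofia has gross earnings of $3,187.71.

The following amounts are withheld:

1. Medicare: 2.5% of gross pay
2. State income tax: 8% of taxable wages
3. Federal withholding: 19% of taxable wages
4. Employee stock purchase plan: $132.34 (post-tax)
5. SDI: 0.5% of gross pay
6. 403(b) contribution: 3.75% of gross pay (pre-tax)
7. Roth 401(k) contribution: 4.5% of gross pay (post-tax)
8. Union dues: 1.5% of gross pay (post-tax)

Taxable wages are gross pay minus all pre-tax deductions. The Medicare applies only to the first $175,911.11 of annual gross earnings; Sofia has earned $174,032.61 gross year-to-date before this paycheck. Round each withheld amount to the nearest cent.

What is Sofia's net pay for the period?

403(b) contribution: $3,187.71 × 0.0375 = $119.54
Taxable wages = $3,187.71 − $119.54 = $3,068.17
Federal withholding: $3,068.17 × 0.19 = $582.95
State income tax: $3,068.17 × 0.08 = $245.45
Medicare: only $175,911.11 − $174,032.61 = $1,878.50 of this check is subject → $1,878.50 × 0.025 = $46.96
SDI: $3,187.71 × 0.005 = $15.94
Employee stock purchase plan: $132.34
Union dues: $3,187.71 × 0.015 = $47.82
Roth 401(k) contribution: $3,187.71 × 0.045 = $143.45
Total deductions = $119.54 + $582.95 + $245.45 + $46.96 + $15.94 + $132.34 + $47.82 + $143.45 = $1,334.45
Net pay = $3,187.71 − $1,334.45 = $1,853.26

$1,853.26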